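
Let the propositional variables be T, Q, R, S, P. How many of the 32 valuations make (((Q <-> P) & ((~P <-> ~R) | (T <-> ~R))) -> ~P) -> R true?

18

Initial set: {((((Q <-> P) & ((~P <-> ~R) | (T <-> ~R))) -> ~P) -> R)}.
((((Q <-> P) & ((~P <-> ~R) | (T <-> ~R))) -> ~P) -> R): β-rule — branch into ~(((Q <-> P) & ((~P <-> ~R) | (T <-> ~R))) -> ~P)  //  R.
  branch 1 (add ~(((Q <-> P) & ((~P <-> ~R) | (T <-> ~R))) -> ~P)):
    ~(((Q <-> P) & ((~P <-> ~R) | (T <-> ~R))) -> ~P): α-rule — add ((Q <-> P) & ((~P <-> ~R) | (T <-> ~R))), ~~P.
    ((Q <-> P) & ((~P <-> ~R) | (T <-> ~R))): α-rule — add (Q <-> P), ((~P <-> ~R) | (T <-> ~R)).
    (Q <-> P): β-rule — branch into Q, P  //  ~Q, ~P.
      branch 1.1 (add Q, P):
        ((~P <-> ~R) | (T <-> ~R)): β-rule — branch into (~P <-> ~R)  //  (T <-> ~R).
          branch 1.1.1 (add (~P <-> ~R)):
            (~P <-> ~R): β-rule — branch into ~P, ~R  //  ~~P, ~~R.
              branch 1.1.1.1 (add ~P, ~R):
                × closes — contains both P and ~P.
              branch 1.1.1.2 (add ~~P, ~~R):
                ○ open, literals {P=1, Q=1, R=1}.
          branch 1.1.2 (add (T <-> ~R)):
            (T <-> ~R): β-rule — branch into T, ~R  //  ~T, ~~R.
              branch 1.1.2.1 (add T, ~R):
                ○ open, literals {P=1, Q=1, R=0, T=1}.
              branch 1.1.2.2 (add ~T, ~~R):
                ○ open, literals {P=1, Q=1, R=1, T=0}.
      branch 1.2 (add ~Q, ~P):
        × closes — contains both P and ~P.
  branch 2 (add R):
    ○ open, literals {R=1}.
2 branches closed, 4 open.
Each open branch fixes some atoms; the unmentioned ones are free. Counting distinct full assignments: branch {P=1, Q=1, R=1} (T, S) contributes 4 new; branch {P=1, Q=1, R=0, T=1} (S) contributes 2 new; branch {P=1, Q=1, R=1, T=0} (S) contributes 0 new; branch {R=1} (T, Q, S, P) contributes 12 new. Total: 18.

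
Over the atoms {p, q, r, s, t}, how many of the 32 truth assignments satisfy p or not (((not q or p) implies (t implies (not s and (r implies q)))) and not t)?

Initial set: {(p or not (((not q or p) implies (t implies (not s and (r implies q)))) and not t))}.
(p or not (((not q or p) implies (t implies (not s and (r implies q)))) and not t)): β-rule — branch into p  //  not (((not q or p) implies (t implies (not s and (r implies q)))) and not t).
  branch 1 (add p):
    ○ open, literals {p=T}.
  branch 2 (add not (((not q or p) implies (t implies (not s and (r implies q)))) and not t)):
    not (((not q or p) implies (t implies (not s and (r implies q)))) and not t): β-rule — branch into not ((not q or p) implies (t implies (not s and (r implies q))))  //  not not t.
      branch 2.1 (add not ((not q or p) implies (t implies (not s and (r implies q))))):
        not ((not q or p) implies (t implies (not s and (r implies q)))): α-rule — add (not q or p), not (t implies (not s and (r implies q))).
        not (t implies (not s and (r implies q))): α-rule — add t, not (not s and (r implies q)).
        (not q or p): β-rule — branch into not q  //  p.
          branch 2.1.1 (add not q):
            not (not s and (r implies q)): β-rule — branch into not not s  //  not (r implies q).
              branch 2.1.1.1 (add not not s):
                ○ open, literals {q=F, s=T, t=T}.
              branch 2.1.1.2 (add not (r implies q)):
                not (r implies q): α-rule — add r, not q.
                ○ open, literals {q=F, r=T, t=T}.
          branch 2.1.2 (add p):
            not (not s and (r implies q)): β-rule — branch into not not s  //  not (r implies q).
              branch 2.1.2.1 (add not not s):
                ○ open, literals {p=T, s=T, t=T}.
              branch 2.1.2.2 (add not (r implies q)):
                not (r implies q): α-rule — add r, not q.
                ○ open, literals {p=T, q=F, r=T, t=T}.
      branch 2.2 (add not not t):
        ○ open, literals {t=T}.
0 branches closed, 6 open.
Each open branch fixes some atoms; the unmentioned ones are free. Counting distinct full assignments: branch {p=T} (q, r, s, t) contributes 16 new; branch {q=F, s=T, t=T} (p, r) contributes 2 new; branch {q=F, r=T, t=T} (p, s) contributes 1 new; branch {p=T, s=T, t=T} (q, r) contributes 0 new; branch {p=T, q=F, r=T, t=T} (s) contributes 0 new; branch {t=T} (p, q, r, s) contributes 5 new. Total: 24.

24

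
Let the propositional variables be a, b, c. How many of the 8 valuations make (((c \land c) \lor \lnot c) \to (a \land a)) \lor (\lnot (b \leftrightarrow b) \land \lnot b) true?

Initial set: {((((c \land c) \lor \lnot c) \to (a \land a)) \lor (\lnot (b \leftrightarrow b) \land \lnot b))}.
((((c \land c) \lor \lnot c) \to (a \land a)) \lor (\lnot (b \leftrightarrow b) \land \lnot b)): β-rule — branch into (((c \land c) \lor \lnot c) \to (a \land a))  //  (\lnot (b \leftrightarrow b) \land \lnot b).
  branch 1 (add (((c \land c) \lor \lnot c) \to (a \land a))):
    (((c \land c) \lor \lnot c) \to (a \land a)): β-rule — branch into \lnot ((c \land c) \lor \lnot c)  //  (a \land a).
      branch 1.1 (add \lnot ((c \land c) \lor \lnot c)):
        \lnot ((c \land c) \lor \lnot c): α-rule — add \lnot (c \land c), \lnot \lnot c.
        \lnot (c \land c): β-rule — branch into \lnot c  //  \lnot c.
          branch 1.1.1 (add \lnot c):
            × closes — contains both c and \lnot c.
          branch 1.1.2 (add \lnot c):
            × closes — contains both c and \lnot c.
      branch 1.2 (add (a \land a)):
        (a \land a): α-rule — add a, a.
        ○ open, literals {a=true}.
  branch 2 (add (\lnot (b \leftrightarrow b) \land \lnot b)):
    (\lnot (b \leftrightarrow b) \land \lnot b): α-rule — add \lnot (b \leftrightarrow b), \lnot b.
    \lnot (b \leftrightarrow b): β-rule — branch into b, \lnot b  //  \lnot b, b.
      branch 2.1 (add b, \lnot b):
        × closes — contains both b and \lnot b.
      branch 2.2 (add \lnot b, b):
        × closes — contains both b and \lnot b.
4 branches closed, 1 open.
Each open branch fixes some atoms; the unmentioned ones are free. Counting distinct full assignments: branch {a=true} (b, c) contributes 4 new. Total: 4.

4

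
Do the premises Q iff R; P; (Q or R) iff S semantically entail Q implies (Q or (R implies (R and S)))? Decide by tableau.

Initial set: {(Q iff R); P; ((Q or R) iff S); not (Q implies (Q or (R implies (R and S))))}.
not (Q implies (Q or (R implies (R and S)))): α-rule — add Q, not (Q or (R implies (R and S))).
not (Q or (R implies (R and S))): α-rule — add not Q, not (R implies (R and S)).
× closes — contains both Q and not Q.
All 1 branch closes.
Every branch closed, so the premises entail the conclusion.

Yes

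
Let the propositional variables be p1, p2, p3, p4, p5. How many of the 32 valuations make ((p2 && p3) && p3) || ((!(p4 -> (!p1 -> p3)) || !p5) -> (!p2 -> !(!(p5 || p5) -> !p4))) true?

27

Initial set: {(((p2 && p3) && p3) || ((!(p4 -> (!p1 -> p3)) || !p5) -> (!p2 -> !(!(p5 || p5) -> !p4))))}.
(((p2 && p3) && p3) || ((!(p4 -> (!p1 -> p3)) || !p5) -> (!p2 -> !(!(p5 || p5) -> !p4)))): β-rule — branch into ((p2 && p3) && p3)  //  ((!(p4 -> (!p1 -> p3)) || !p5) -> (!p2 -> !(!(p5 || p5) -> !p4))).
  branch 1 (add ((p2 && p3) && p3)):
    ((p2 && p3) && p3): α-rule — add (p2 && p3), p3.
    (p2 && p3): α-rule — add p2, p3.
    ○ open, literals {p2=true, p3=true}.
  branch 2 (add ((!(p4 -> (!p1 -> p3)) || !p5) -> (!p2 -> !(!(p5 || p5) -> !p4)))):
    ((!(p4 -> (!p1 -> p3)) || !p5) -> (!p2 -> !(!(p5 || p5) -> !p4))): β-rule — branch into !(!(p4 -> (!p1 -> p3)) || !p5)  //  (!p2 -> !(!(p5 || p5) -> !p4)).
      branch 2.1 (add !(!(p4 -> (!p1 -> p3)) || !p5)):
        !(!(p4 -> (!p1 -> p3)) || !p5): α-rule — add !!(p4 -> (!p1 -> p3)), !!p5.
        !!(p4 -> (!p1 -> p3)): β-rule — branch into !p4  //  (!p1 -> p3).
          branch 2.1.1 (add !p4):
            ○ open, literals {p4=false, p5=true}.
          branch 2.1.2 (add (!p1 -> p3)):
            (!p1 -> p3): β-rule — branch into !!p1  //  p3.
              branch 2.1.2.1 (add !!p1):
                ○ open, literals {p1=true, p5=true}.
              branch 2.1.2.2 (add p3):
                ○ open, literals {p3=true, p5=true}.
      branch 2.2 (add (!p2 -> !(!(p5 || p5) -> !p4))):
        (!p2 -> !(!(p5 || p5) -> !p4)): β-rule — branch into !!p2  //  !(!(p5 || p5) -> !p4).
          branch 2.2.1 (add !!p2):
            ○ open, literals {p2=true}.
          branch 2.2.2 (add !(!(p5 || p5) -> !p4)):
            !(!(p5 || p5) -> !p4): α-rule — add !(p5 || p5), !!p4.
            !(p5 || p5): α-rule — add !p5, !p5.
            ○ open, literals {p4=true, p5=false}.
0 branches closed, 6 open.
Each open branch fixes some atoms; the unmentioned ones are free. Counting distinct full assignments: branch {p2=true, p3=true} (p1, p4, p5) contributes 8 new; branch {p4=false, p5=true} (p1, p2, p3) contributes 6 new; branch {p1=true, p5=true} (p2, p3, p4) contributes 3 new; branch {p3=true, p5=true} (p1, p2, p4) contributes 1 new; branch {p2=true} (p1, p3, p4, p5) contributes 5 new; branch {p4=true, p5=false} (p1, p2, p3) contributes 4 new. Total: 27.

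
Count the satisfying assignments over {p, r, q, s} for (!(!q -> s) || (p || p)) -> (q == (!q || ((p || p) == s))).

8

Initial set: {((!(!q -> s) || (p || p)) -> (q == (!q || ((p || p) == s))))}.
((!(!q -> s) || (p || p)) -> (q == (!q || ((p || p) == s)))): β-rule — branch into !(!(!q -> s) || (p || p))  //  (q == (!q || ((p || p) == s))).
  branch 1 (add !(!(!q -> s) || (p || p))):
    !(!(!q -> s) || (p || p)): α-rule — add !!(!q -> s), !(p || p).
    !(p || p): α-rule — add !p, !p.
    !!(!q -> s): β-rule — branch into !!q  //  s.
      branch 1.1 (add !!q):
        ○ open, literals {p=0, q=1}.
      branch 1.2 (add s):
        ○ open, literals {p=0, s=1}.
  branch 2 (add (q == (!q || ((p || p) == s)))):
    (q == (!q || ((p || p) == s))): β-rule — branch into q, (!q || ((p || p) == s))  //  !q, !(!q || ((p || p) == s)).
      branch 2.1 (add q, (!q || ((p || p) == s))):
        (!q || ((p || p) == s)): β-rule — branch into !q  //  ((p || p) == s).
          branch 2.1.1 (add !q):
            × closes — contains both q and !q.
          branch 2.1.2 (add ((p || p) == s)):
            ((p || p) == s): β-rule — branch into (p || p), s  //  !(p || p), !s.
              branch 2.1.2.1 (add (p || p), s):
                (p || p): β-rule — branch into p  //  p.
                  branch 2.1.2.1.1 (add p):
                    ○ open, literals {p=1, q=1, s=1}.
                  branch 2.1.2.1.2 (add p):
                    ○ open, literals {p=1, q=1, s=1}.
              branch 2.1.2.2 (add !(p || p), !s):
                !(p || p): α-rule — add !p, !p.
                ○ open, literals {p=0, q=1, s=0}.
      branch 2.2 (add !q, !(!q || ((p || p) == s))):
        !(!q || ((p || p) == s)): α-rule — add !!q, !((p || p) == s).
        × closes — contains both q and !q.
2 branches closed, 5 open.
Each open branch fixes some atoms; the unmentioned ones are free. Counting distinct full assignments: branch {p=0, q=1} (r, s) contributes 4 new; branch {p=0, s=1} (r, q) contributes 2 new; branch {p=1, q=1, s=1} (r) contributes 2 new; branch {p=1, q=1, s=1} (r) contributes 0 new; branch {p=0, q=1, s=0} (r) contributes 0 new. Total: 8.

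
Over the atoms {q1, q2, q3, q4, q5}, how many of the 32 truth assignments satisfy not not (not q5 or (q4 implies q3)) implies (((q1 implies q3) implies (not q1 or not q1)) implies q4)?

20

Initial set: {T (not not (not q5 or (q4 implies q3)) implies (((q1 implies q3) implies (not q1 or not q1)) implies q4))}.
T (not not (not q5 or (q4 implies q3)) implies (((q1 implies q3) implies (not q1 or not q1)) implies q4)): β-rule — branch into F not not (not q5 or (q4 implies q3))  //  T (((q1 implies q3) implies (not q1 or not q1)) implies q4).
  branch 1 (add F not not (not q5 or (q4 implies q3))):
    F not not (not q5 or (q4 implies q3)): drop double negation, giving F (not q5 or (q4 implies q3)).
    F (not q5 or (q4 implies q3)): α-rule — add F not q5, F (q4 implies q3).
    F (q4 implies q3): α-rule — add T q4, F q3.
    ○ open, literals {q3=0, q4=1, q5=1}.
  branch 2 (add T (((q1 implies q3) implies (not q1 or not q1)) implies q4)):
    T (((q1 implies q3) implies (not q1 or not q1)) implies q4): β-rule — branch into F ((q1 implies q3) implies (not q1 or not q1))  //  T q4.
      branch 2.1 (add F ((q1 implies q3) implies (not q1 or not q1))):
        F ((q1 implies q3) implies (not q1 or not q1)): α-rule — add T (q1 implies q3), F (not q1 or not q1).
        F (not q1 or not q1): α-rule — add F not q1, F not q1.
        T (q1 implies q3): β-rule — branch into F q1  //  T q3.
          branch 2.1.1 (add F q1):
            × closes — contains both q1 and not q1.
          branch 2.1.2 (add T q3):
            ○ open, literals {q1=1, q3=1}.
      branch 2.2 (add T q4):
        ○ open, literals {q4=1}.
1 branch closed, 3 open.
Each open branch fixes some atoms; the unmentioned ones are free. Counting distinct full assignments: branch {q3=0, q4=1, q5=1} (q1, q2) contributes 4 new; branch {q1=1, q3=1} (q2, q4, q5) contributes 8 new; branch {q4=1} (q1, q2, q3, q5) contributes 8 new. Total: 20.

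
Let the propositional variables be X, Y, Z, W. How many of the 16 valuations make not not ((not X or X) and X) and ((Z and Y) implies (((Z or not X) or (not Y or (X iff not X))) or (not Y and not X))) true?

Initial set: {T (not not ((not X or X) and X) and ((Z and Y) implies (((Z or not X) or (not Y or (X iff not X))) or (not Y and not X))))}.
T (not not ((not X or X) and X) and ((Z and Y) implies (((Z or not X) or (not Y or (X iff not X))) or (not Y and not X)))): α-rule — add T not not ((not X or X) and X), T ((Z and Y) implies (((Z or not X) or (not Y or (X iff not X))) or (not Y and not X))).
T not not ((not X or X) and X): drop double negation, giving T ((not X or X) and X).
T ((not X or X) and X): α-rule — add T (not X or X), T X.
T ((Z and Y) implies (((Z or not X) or (not Y or (X iff not X))) or (not Y and not X))): β-rule — branch into F (Z and Y)  //  T (((Z or not X) or (not Y or (X iff not X))) or (not Y and not X)).
  branch 1 (add F (Z and Y)):
    T (not X or X): β-rule — branch into T not X  //  T X.
      branch 1.1 (add T not X):
        × closes — contains both X and not X.
      branch 1.2 (add T X):
        F (Z and Y): β-rule — branch into F Z  //  F Y.
          branch 1.2.1 (add F Z):
            ○ open, literals {X=T, Z=F}.
          branch 1.2.2 (add F Y):
            ○ open, literals {X=T, Y=F}.
  branch 2 (add T (((Z or not X) or (not Y or (X iff not X))) or (not Y and not X))):
    T (not X or X): β-rule — branch into T not X  //  T X.
      branch 2.1 (add T not X):
        × closes — contains both X and not X.
      branch 2.2 (add T X):
        T (((Z or not X) or (not Y or (X iff not X))) or (not Y and not X)): β-rule — branch into T ((Z or not X) or (not Y or (X iff not X)))  //  T (not Y and not X).
          branch 2.2.1 (add T ((Z or not X) or (not Y or (X iff not X)))):
            T ((Z or not X) or (not Y or (X iff not X))): β-rule — branch into T (Z or not X)  //  T (not Y or (X iff not X)).
              branch 2.2.1.1 (add T (Z or not X)):
                T (Z or not X): β-rule — branch into T Z  //  T not X.
                  branch 2.2.1.1.1 (add T Z):
                    ○ open, literals {X=T, Z=T}.
                  branch 2.2.1.1.2 (add T not X):
                    × closes — contains both X and not X.
              branch 2.2.1.2 (add T (not Y or (X iff not X))):
                T (not Y or (X iff not X)): β-rule — branch into T not Y  //  T (X iff not X).
                  branch 2.2.1.2.1 (add T not Y):
                    ○ open, literals {X=T, Y=F}.
                  branch 2.2.1.2.2 (add T (X iff not X)):
                    T (X iff not X): β-rule — branch into T X, T not X  //  F X, F not X.
                      branch 2.2.1.2.2.1 (add T X, T not X):
                        × closes — contains both X and not X.
                      branch 2.2.1.2.2.2 (add F X, F not X):
                        × closes — contains both X and not X.
          branch 2.2.2 (add T (not Y and not X)):
            T (not Y and not X): α-rule — add T not Y, T not X.
            × closes — contains both X and not X.
6 branches closed, 4 open.
Each open branch fixes some atoms; the unmentioned ones are free. Counting distinct full assignments: branch {X=T, Z=F} (Y, W) contributes 4 new; branch {X=T, Y=F} (Z, W) contributes 2 new; branch {X=T, Z=T} (Y, W) contributes 2 new; branch {X=T, Y=F} (Z, W) contributes 0 new. Total: 8.

8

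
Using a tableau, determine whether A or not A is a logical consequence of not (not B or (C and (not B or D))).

Initial set: {T not (not B or (C and (not B or D))); F (A or not A)}.
T not (not B or (C and (not B or D))): α-rule — add F not B, F (C and (not B or D)).
F (A or not A): α-rule — add F A, F not A.
× closes — contains both A and not A.
All 1 branch closes.
Every branch closed, so the premises entail the conclusion.

Yes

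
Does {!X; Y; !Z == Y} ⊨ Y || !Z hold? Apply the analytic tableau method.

Yes

Initial set: {!X; Y; (!Z == Y); !(Y || !Z)}.
!(Y || !Z): α-rule — add !Y, !!Z.
× closes — contains both Y and !Y.
All 1 branch closes.
Every branch closed, so the premises entail the conclusion.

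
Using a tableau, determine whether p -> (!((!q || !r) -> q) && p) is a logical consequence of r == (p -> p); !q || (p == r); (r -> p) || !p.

Initial set: {(r == (p -> p)); (!q || (p == r)); ((r -> p) || !p); !(p -> (!((!q || !r) -> q) && p))}.
!(p -> (!((!q || !r) -> q) && p)): α-rule — add p, !(!((!q || !r) -> q) && p).
(r == (p -> p)): β-rule — branch into r, (p -> p)  //  !r, !(p -> p).
  branch 1 (add r, (p -> p)):
    (!q || (p == r)): β-rule — branch into !q  //  (p == r).
      branch 1.1 (add !q):
        ((r -> p) || !p): β-rule — branch into (r -> p)  //  !p.
          branch 1.1.1 (add (r -> p)):
            !(!((!q || !r) -> q) && p): β-rule — branch into !!((!q || !r) -> q)  //  !p.
              branch 1.1.1.1 (add !!((!q || !r) -> q)):
                (p -> p): β-rule — branch into !p  //  p.
                  branch 1.1.1.1.1 (add !p):
                    × closes — contains both p and !p.
                  branch 1.1.1.1.2 (add p):
                    (r -> p): β-rule — branch into !r  //  p.
                      branch 1.1.1.1.2.1 (add !r):
                        × closes — contains both r and !r.
                      branch 1.1.1.1.2.2 (add p):
                        !!((!q || !r) -> q): β-rule — branch into !(!q || !r)  //  q.
                          branch 1.1.1.1.2.2.1 (add !(!q || !r)):
                            !(!q || !r): α-rule — add !!q, !!r.
                            × closes — contains both q and !q.
                          branch 1.1.1.1.2.2.2 (add q):
                            × closes — contains both q and !q.
              branch 1.1.1.2 (add !p):
                × closes — contains both p and !p.
          branch 1.1.2 (add !p):
            × closes — contains both p and !p.
      branch 1.2 (add (p == r)):
        ((r -> p) || !p): β-rule — branch into (r -> p)  //  !p.
          branch 1.2.1 (add (r -> p)):
            !(!((!q || !r) -> q) && p): β-rule — branch into !!((!q || !r) -> q)  //  !p.
              branch 1.2.1.1 (add !!((!q || !r) -> q)):
                (p -> p): β-rule — branch into !p  //  p.
                  branch 1.2.1.1.1 (add !p):
                    × closes — contains both p and !p.
                  branch 1.2.1.1.2 (add p):
                    (p == r): β-rule — branch into p, r  //  !p, !r.
                      branch 1.2.1.1.2.1 (add p, r):
                        (r -> p): β-rule — branch into !r  //  p.
                          branch 1.2.1.1.2.1.1 (add !r):
                            × closes — contains both r and !r.
                          branch 1.2.1.1.2.1.2 (add p):
                            !!((!q || !r) -> q): β-rule — branch into !(!q || !r)  //  q.
                              branch 1.2.1.1.2.1.2.1 (add !(!q || !r)):
                                !(!q || !r): α-rule — add !!q, !!r.
                                ○ open, literals {p=1, q=1, r=1}.
                              branch 1.2.1.1.2.1.2.2 (add q):
                                ○ open, literals {p=1, q=1, r=1}.
                      branch 1.2.1.1.2.2 (add !p, !r):
                        × closes — contains both p and !p.
              branch 1.2.1.2 (add !p):
                × closes — contains both p and !p.
          branch 1.2.2 (add !p):
            × closes — contains both p and !p.
  branch 2 (add !r, !(p -> p)):
    !(p -> p): α-rule — add p, !p.
    × closes — contains both p and !p.
12 branches closed, 2 open.
An open branch gives a countermodel: p=1, q=1, r=1 (unmentioned atoms arbitrary); the premises hold there but the conclusion fails.

No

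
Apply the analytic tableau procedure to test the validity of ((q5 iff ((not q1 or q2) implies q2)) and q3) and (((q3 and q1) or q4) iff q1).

Assume the negation and expand:
Initial set: {F (((q5 iff ((not q1 or q2) implies q2)) and q3) and (((q3 and q1) or q4) iff q1))}.
F (((q5 iff ((not q1 or q2) implies q2)) and q3) and (((q3 and q1) or q4) iff q1)): β-rule — branch into F ((q5 iff ((not q1 or q2) implies q2)) and q3)  //  F (((q3 and q1) or q4) iff q1).
  branch 1 (add F ((q5 iff ((not q1 or q2) implies q2)) and q3)):
    F ((q5 iff ((not q1 or q2) implies q2)) and q3): β-rule — branch into F (q5 iff ((not q1 or q2) implies q2))  //  F q3.
      branch 1.1 (add F (q5 iff ((not q1 or q2) implies q2))):
        F (q5 iff ((not q1 or q2) implies q2)): β-rule — branch into T q5, F ((not q1 or q2) implies q2)  //  F q5, T ((not q1 or q2) implies q2).
          branch 1.1.1 (add T q5, F ((not q1 or q2) implies q2)):
            F ((not q1 or q2) implies q2): α-rule — add T (not q1 or q2), F q2.
            T (not q1 or q2): β-rule — branch into T not q1  //  T q2.
              branch 1.1.1.1 (add T not q1):
                ○ open, literals {q1=0, q2=0, q5=1}.
              branch 1.1.1.2 (add T q2):
                × closes — contains both q2 and not q2.
          branch 1.1.2 (add F q5, T ((not q1 or q2) implies q2)):
            T ((not q1 or q2) implies q2): β-rule — branch into F (not q1 or q2)  //  T q2.
              branch 1.1.2.1 (add F (not q1 or q2)):
                F (not q1 or q2): α-rule — add F not q1, F q2.
                ○ open, literals {q1=1, q2=0, q5=0}.
              branch 1.1.2.2 (add T q2):
                ○ open, literals {q2=1, q5=0}.
      branch 1.2 (add F q3):
        ○ open, literals {q3=0}.
  branch 2 (add F (((q3 and q1) or q4) iff q1)):
    F (((q3 and q1) or q4) iff q1): β-rule — branch into T ((q3 and q1) or q4), F q1  //  F ((q3 and q1) or q4), T q1.
      branch 2.1 (add T ((q3 and q1) or q4), F q1):
        T ((q3 and q1) or q4): β-rule — branch into T (q3 and q1)  //  T q4.
          branch 2.1.1 (add T (q3 and q1)):
            T (q3 and q1): α-rule — add T q3, T q1.
            × closes — contains both q1 and not q1.
          branch 2.1.2 (add T q4):
            ○ open, literals {q1=0, q4=1}.
      branch 2.2 (add F ((q3 and q1) or q4), T q1):
        F ((q3 and q1) or q4): α-rule — add F (q3 and q1), F q4.
        F (q3 and q1): β-rule — branch into F q3  //  F q1.
          branch 2.2.1 (add F q3):
            ○ open, literals {q1=1, q3=0, q4=0}.
          branch 2.2.2 (add F q1):
            × closes — contains both q1 and not q1.
3 branches closed, 6 open.
An open branch gives a countermodel: q1=0, q2=0, q5=1 (unmentioned atoms arbitrary); under it the original formula is false.

Not valid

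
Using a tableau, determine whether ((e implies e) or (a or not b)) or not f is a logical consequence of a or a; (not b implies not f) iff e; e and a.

Yes

Initial set: {(a or a); ((not b implies not f) iff e); (e and a); not (((e implies e) or (a or not b)) or not f)}.
(e and a): α-rule — add e, a.
not (((e implies e) or (a or not b)) or not f): α-rule — add not ((e implies e) or (a or not b)), not not f.
not ((e implies e) or (a or not b)): α-rule — add not (e implies e), not (a or not b).
not (e implies e): α-rule — add e, not e.
× closes — contains both e and not e.
All 1 branch closes.
Every branch closed, so the premises entail the conclusion.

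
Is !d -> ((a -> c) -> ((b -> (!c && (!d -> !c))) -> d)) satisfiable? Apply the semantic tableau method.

Initial set: {T (!d -> ((a -> c) -> ((b -> (!c && (!d -> !c))) -> d)))}.
T (!d -> ((a -> c) -> ((b -> (!c && (!d -> !c))) -> d))): β-rule — branch into F !d  //  T ((a -> c) -> ((b -> (!c && (!d -> !c))) -> d)).
  branch 1 (add F !d):
    ○ open, literals {d=T}.
  branch 2 (add T ((a -> c) -> ((b -> (!c && (!d -> !c))) -> d))):
    T ((a -> c) -> ((b -> (!c && (!d -> !c))) -> d)): β-rule — branch into F (a -> c)  //  T ((b -> (!c && (!d -> !c))) -> d).
      branch 2.1 (add F (a -> c)):
        F (a -> c): α-rule — add T a, F c.
        ○ open, literals {a=T, c=F}.
      branch 2.2 (add T ((b -> (!c && (!d -> !c))) -> d)):
        T ((b -> (!c && (!d -> !c))) -> d): β-rule — branch into F (b -> (!c && (!d -> !c)))  //  T d.
          branch 2.2.1 (add F (b -> (!c && (!d -> !c)))):
            F (b -> (!c && (!d -> !c))): α-rule — add T b, F (!c && (!d -> !c)).
            F (!c && (!d -> !c)): β-rule — branch into F !c  //  F (!d -> !c).
              branch 2.2.1.1 (add F !c):
                ○ open, literals {b=T, c=T}.
              branch 2.2.1.2 (add F (!d -> !c)):
                F (!d -> !c): α-rule — add T !d, F !c.
                ○ open, literals {b=T, c=T, d=F}.
          branch 2.2.2 (add T d):
            ○ open, literals {d=T}.
0 branches closed, 5 open.
An open branch gives a satisfying assignment: d=T.

Satisfiable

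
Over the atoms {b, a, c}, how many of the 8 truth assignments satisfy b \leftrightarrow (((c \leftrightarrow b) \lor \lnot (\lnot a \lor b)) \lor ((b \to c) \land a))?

3

Initial set: {(b \leftrightarrow (((c \leftrightarrow b) \lor \lnot (\lnot a \lor b)) \lor ((b \to c) \land a)))}.
(b \leftrightarrow (((c \leftrightarrow b) \lor \lnot (\lnot a \lor b)) \lor ((b \to c) \land a))): β-rule — branch into b, (((c \leftrightarrow b) \lor \lnot (\lnot a \lor b)) \lor ((b \to c) \land a))  //  \lnot b, \lnot (((c \leftrightarrow b) \lor \lnot (\lnot a \lor b)) \lor ((b \to c) \land a)).
  branch 1 (add b, (((c \leftrightarrow b) \lor \lnot (\lnot a \lor b)) \lor ((b \to c) \land a))):
    (((c \leftrightarrow b) \lor \lnot (\lnot a \lor b)) \lor ((b \to c) \land a)): β-rule — branch into ((c \leftrightarrow b) \lor \lnot (\lnot a \lor b))  //  ((b \to c) \land a).
      branch 1.1 (add ((c \leftrightarrow b) \lor \lnot (\lnot a \lor b))):
        ((c \leftrightarrow b) \lor \lnot (\lnot a \lor b)): β-rule — branch into (c \leftrightarrow b)  //  \lnot (\lnot a \lor b).
          branch 1.1.1 (add (c \leftrightarrow b)):
            (c \leftrightarrow b): β-rule — branch into c, b  //  \lnot c, \lnot b.
              branch 1.1.1.1 (add c, b):
                ○ open, literals {b=1, c=1}.
              branch 1.1.1.2 (add \lnot c, \lnot b):
                × closes — contains both b and \lnot b.
          branch 1.1.2 (add \lnot (\lnot a \lor b)):
            \lnot (\lnot a \lor b): α-rule — add \lnot \lnot a, \lnot b.
            × closes — contains both b and \lnot b.
      branch 1.2 (add ((b \to c) \land a)):
        ((b \to c) \land a): α-rule — add (b \to c), a.
        (b \to c): β-rule — branch into \lnot b  //  c.
          branch 1.2.1 (add \lnot b):
            × closes — contains both b and \lnot b.
          branch 1.2.2 (add c):
            ○ open, literals {a=1, b=1, c=1}.
  branch 2 (add \lnot b, \lnot (((c \leftrightarrow b) \lor \lnot (\lnot a \lor b)) \lor ((b \to c) \land a))):
    \lnot (((c \leftrightarrow b) \lor \lnot (\lnot a \lor b)) \lor ((b \to c) \land a)): α-rule — add \lnot ((c \leftrightarrow b) \lor \lnot (\lnot a \lor b)), \lnot ((b \to c) \land a).
    \lnot ((c \leftrightarrow b) \lor \lnot (\lnot a \lor b)): α-rule — add \lnot (c \leftrightarrow b), \lnot \lnot (\lnot a \lor b).
    \lnot ((b \to c) \land a): β-rule — branch into \lnot (b \to c)  //  \lnot a.
      branch 2.1 (add \lnot (b \to c)):
        \lnot (b \to c): α-rule — add b, \lnot c.
        × closes — contains both b and \lnot b.
      branch 2.2 (add \lnot a):
        \lnot (c \leftrightarrow b): β-rule — branch into c, \lnot b  //  \lnot c, b.
          branch 2.2.1 (add c, \lnot b):
            \lnot \lnot (\lnot a \lor b): β-rule — branch into \lnot a  //  b.
              branch 2.2.1.1 (add \lnot a):
                ○ open, literals {a=0, b=0, c=1}.
              branch 2.2.1.2 (add b):
                × closes — contains both b and \lnot b.
          branch 2.2.2 (add \lnot c, b):
            × closes — contains both b and \lnot b.
6 branches closed, 3 open.
Each open branch fixes some atoms; the unmentioned ones are free. Counting distinct full assignments: branch {b=1, c=1} (a) contributes 2 new; branch {a=1, b=1, c=1} (none free) contributes 0 new; branch {a=0, b=0, c=1} (none free) contributes 1 new. Total: 3.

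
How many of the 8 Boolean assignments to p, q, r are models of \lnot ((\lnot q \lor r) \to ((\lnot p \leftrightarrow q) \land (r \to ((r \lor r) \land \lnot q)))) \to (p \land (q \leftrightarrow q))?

Initial set: {(\lnot ((\lnot q \lor r) \to ((\lnot p \leftrightarrow q) \land (r \to ((r \lor r) \land \lnot q)))) \to (p \land (q \leftrightarrow q)))}.
(\lnot ((\lnot q \lor r) \to ((\lnot p \leftrightarrow q) \land (r \to ((r \lor r) \land \lnot q)))) \to (p \land (q \leftrightarrow q))): β-rule — branch into \lnot \lnot ((\lnot q \lor r) \to ((\lnot p \leftrightarrow q) \land (r \to ((r \lor r) \land \lnot q))))  //  (p \land (q \leftrightarrow q)).
  branch 1 (add \lnot \lnot ((\lnot q \lor r) \to ((\lnot p \leftrightarrow q) \land (r \to ((r \lor r) \land \lnot q))))):
    \lnot \lnot ((\lnot q \lor r) \to ((\lnot p \leftrightarrow q) \land (r \to ((r \lor r) \land \lnot q)))): β-rule — branch into \lnot (\lnot q \lor r)  //  ((\lnot p \leftrightarrow q) \land (r \to ((r \lor r) \land \lnot q))).
      branch 1.1 (add \lnot (\lnot q \lor r)):
        \lnot (\lnot q \lor r): α-rule — add \lnot \lnot q, \lnot r.
        ○ open, literals {q=T, r=F}.
      branch 1.2 (add ((\lnot p \leftrightarrow q) \land (r \to ((r \lor r) \land \lnot q)))):
        ((\lnot p \leftrightarrow q) \land (r \to ((r \lor r) \land \lnot q))): α-rule — add (\lnot p \leftrightarrow q), (r \to ((r \lor r) \land \lnot q)).
        (\lnot p \leftrightarrow q): β-rule — branch into \lnot p, q  //  \lnot \lnot p, \lnot q.
          branch 1.2.1 (add \lnot p, q):
            (r \to ((r \lor r) \land \lnot q)): β-rule — branch into \lnot r  //  ((r \lor r) \land \lnot q).
              branch 1.2.1.1 (add \lnot r):
                ○ open, literals {p=F, q=T, r=F}.
              branch 1.2.1.2 (add ((r \lor r) \land \lnot q)):
                ((r \lor r) \land \lnot q): α-rule — add (r \lor r), \lnot q.
                × closes — contains both q and \lnot q.
          branch 1.2.2 (add \lnot \lnot p, \lnot q):
            (r \to ((r \lor r) \land \lnot q)): β-rule — branch into \lnot r  //  ((r \lor r) \land \lnot q).
              branch 1.2.2.1 (add \lnot r):
                ○ open, literals {p=T, q=F, r=F}.
              branch 1.2.2.2 (add ((r \lor r) \land \lnot q)):
                ((r \lor r) \land \lnot q): α-rule — add (r \lor r), \lnot q.
                (r \lor r): β-rule — branch into r  //  r.
                  branch 1.2.2.2.1 (add r):
                    ○ open, literals {p=T, q=F, r=T}.
                  branch 1.2.2.2.2 (add r):
                    ○ open, literals {p=T, q=F, r=T}.
  branch 2 (add (p \land (q \leftrightarrow q))):
    (p \land (q \leftrightarrow q)): α-rule — add p, (q \leftrightarrow q).
    (q \leftrightarrow q): β-rule — branch into q, q  //  \lnot q, \lnot q.
      branch 2.1 (add q, q):
        ○ open, literals {p=T, q=T}.
      branch 2.2 (add \lnot q, \lnot q):
        ○ open, literals {p=T, q=F}.
1 branch closed, 7 open.
Each open branch fixes some atoms; the unmentioned ones are free. Counting distinct full assignments: branch {q=T, r=F} (p) contributes 2 new; branch {p=F, q=T, r=F} (none free) contributes 0 new; branch {p=T, q=F, r=F} (none free) contributes 1 new; branch {p=T, q=F, r=T} (none free) contributes 1 new; branch {p=T, q=F, r=T} (none free) contributes 0 new; branch {p=T, q=T} (r) contributes 1 new; branch {p=T, q=F} (r) contributes 0 new. Total: 5.

5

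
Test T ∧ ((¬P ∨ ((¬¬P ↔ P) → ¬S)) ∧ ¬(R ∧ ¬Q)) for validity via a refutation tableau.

Not valid

Assume the negation and expand:
Initial set: {F (T ∧ ((¬P ∨ ((¬¬P ↔ P) → ¬S)) ∧ ¬(R ∧ ¬Q)))}.
F (T ∧ ((¬P ∨ ((¬¬P ↔ P) → ¬S)) ∧ ¬(R ∧ ¬Q))): β-rule — branch into F T  //  F ((¬P ∨ ((¬¬P ↔ P) → ¬S)) ∧ ¬(R ∧ ¬Q)).
  branch 1 (add F T):
    ○ open, literals {T=F}.
  branch 2 (add F ((¬P ∨ ((¬¬P ↔ P) → ¬S)) ∧ ¬(R ∧ ¬Q))):
    F ((¬P ∨ ((¬¬P ↔ P) → ¬S)) ∧ ¬(R ∧ ¬Q)): β-rule — branch into F (¬P ∨ ((¬¬P ↔ P) → ¬S))  //  F ¬(R ∧ ¬Q).
      branch 2.1 (add F (¬P ∨ ((¬¬P ↔ P) → ¬S))):
        F (¬P ∨ ((¬¬P ↔ P) → ¬S)): α-rule — add F ¬P, F ((¬¬P ↔ P) → ¬S).
        F ((¬¬P ↔ P) → ¬S): α-rule — add T (¬¬P ↔ P), F ¬S.
        T (¬¬P ↔ P): β-rule — branch into T ¬¬P, T P  //  F ¬¬P, F P.
          branch 2.1.1 (add T ¬¬P, T P):
            T ¬¬P: drop double negation, giving T P.
            ○ open, literals {P=T, S=T}.
          branch 2.1.2 (add F ¬¬P, F P):
            × closes — contains both P and ¬P.
      branch 2.2 (add F ¬(R ∧ ¬Q)):
        F ¬(R ∧ ¬Q): α-rule — add T R, T ¬Q.
        ○ open, literals {Q=F, R=T}.
1 branch closed, 3 open.
An open branch gives a countermodel: T=F (unmentioned atoms arbitrary); under it the original formula is false.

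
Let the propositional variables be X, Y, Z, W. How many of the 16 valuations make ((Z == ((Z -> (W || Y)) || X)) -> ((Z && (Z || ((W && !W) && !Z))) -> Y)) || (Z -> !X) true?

Initial set: {(((Z == ((Z -> (W || Y)) || X)) -> ((Z && (Z || ((W && !W) && !Z))) -> Y)) || (Z -> !X))}.
(((Z == ((Z -> (W || Y)) || X)) -> ((Z && (Z || ((W && !W) && !Z))) -> Y)) || (Z -> !X)): β-rule — branch into ((Z == ((Z -> (W || Y)) || X)) -> ((Z && (Z || ((W && !W) && !Z))) -> Y))  //  (Z -> !X).
  branch 1 (add ((Z == ((Z -> (W || Y)) || X)) -> ((Z && (Z || ((W && !W) && !Z))) -> Y))):
    ((Z == ((Z -> (W || Y)) || X)) -> ((Z && (Z || ((W && !W) && !Z))) -> Y)): β-rule — branch into !(Z == ((Z -> (W || Y)) || X))  //  ((Z && (Z || ((W && !W) && !Z))) -> Y).
      branch 1.1 (add !(Z == ((Z -> (W || Y)) || X))):
        !(Z == ((Z -> (W || Y)) || X)): β-rule — branch into Z, !((Z -> (W || Y)) || X)  //  !Z, ((Z -> (W || Y)) || X).
          branch 1.1.1 (add Z, !((Z -> (W || Y)) || X)):
            !((Z -> (W || Y)) || X): α-rule — add !(Z -> (W || Y)), !X.
            !(Z -> (W || Y)): α-rule — add Z, !(W || Y).
            !(W || Y): α-rule — add !W, !Y.
            ○ open, literals {W=false, X=false, Y=false, Z=true}.
          branch 1.1.2 (add !Z, ((Z -> (W || Y)) || X)):
            ((Z -> (W || Y)) || X): β-rule — branch into (Z -> (W || Y))  //  X.
              branch 1.1.2.1 (add (Z -> (W || Y))):
                (Z -> (W || Y)): β-rule — branch into !Z  //  (W || Y).
                  branch 1.1.2.1.1 (add !Z):
                    ○ open, literals {Z=false}.
                  branch 1.1.2.1.2 (add (W || Y)):
                    (W || Y): β-rule — branch into W  //  Y.
                      branch 1.1.2.1.2.1 (add W):
                        ○ open, literals {W=true, Z=false}.
                      branch 1.1.2.1.2.2 (add Y):
                        ○ open, literals {Y=true, Z=false}.
              branch 1.1.2.2 (add X):
                ○ open, literals {X=true, Z=false}.
      branch 1.2 (add ((Z && (Z || ((W && !W) && !Z))) -> Y)):
        ((Z && (Z || ((W && !W) && !Z))) -> Y): β-rule — branch into !(Z && (Z || ((W && !W) && !Z)))  //  Y.
          branch 1.2.1 (add !(Z && (Z || ((W && !W) && !Z)))):
            !(Z && (Z || ((W && !W) && !Z))): β-rule — branch into !Z  //  !(Z || ((W && !W) && !Z)).
              branch 1.2.1.1 (add !Z):
                ○ open, literals {Z=false}.
              branch 1.2.1.2 (add !(Z || ((W && !W) && !Z))):
                !(Z || ((W && !W) && !Z)): α-rule — add !Z, !((W && !W) && !Z).
                !((W && !W) && !Z): β-rule — branch into !(W && !W)  //  !!Z.
                  branch 1.2.1.2.1 (add !(W && !W)):
                    !(W && !W): β-rule — branch into !W  //  !!W.
                      branch 1.2.1.2.1.1 (add !W):
                        ○ open, literals {W=false, Z=false}.
                      branch 1.2.1.2.1.2 (add !!W):
                        ○ open, literals {W=true, Z=false}.
                  branch 1.2.1.2.2 (add !!Z):
                    × closes — contains both Z and !Z.
          branch 1.2.2 (add Y):
            ○ open, literals {Y=true}.
  branch 2 (add (Z -> !X)):
    (Z -> !X): β-rule — branch into !Z  //  !X.
      branch 2.1 (add !Z):
        ○ open, literals {Z=false}.
      branch 2.2 (add !X):
        ○ open, literals {X=false}.
1 branch closed, 11 open.
Each open branch fixes some atoms; the unmentioned ones are free. Counting distinct full assignments: branch {W=false, X=false, Y=false, Z=true} (none free) contributes 1 new; branch {Z=false} (X, Y, W) contributes 8 new; branch {W=true, Z=false} (X, Y) contributes 0 new; branch {Y=true, Z=false} (X, W) contributes 0 new; branch {X=true, Z=false} (Y, W) contributes 0 new; branch {Z=false} (X, Y, W) contributes 0 new; branch {W=false, Z=false} (X, Y) contributes 0 new; branch {W=true, Z=false} (X, Y) contributes 0 new; branch {Y=true} (X, Z, W) contributes 4 new; branch {Z=false} (X, Y, W) contributes 0 new; branch {X=false} (Y, Z, W) contributes 1 new. Total: 14.

14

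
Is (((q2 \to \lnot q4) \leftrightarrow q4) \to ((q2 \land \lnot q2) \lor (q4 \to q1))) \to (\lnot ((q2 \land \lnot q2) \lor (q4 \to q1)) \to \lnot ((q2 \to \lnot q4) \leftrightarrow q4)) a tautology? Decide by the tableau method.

Assume the negation and expand:
Initial set: {\lnot ((((q2 \to \lnot q4) \leftrightarrow q4) \to ((q2 \land \lnot q2) \lor (q4 \to q1))) \to (\lnot ((q2 \land \lnot q2) \lor (q4 \to q1)) \to \lnot ((q2 \to \lnot q4) \leftrightarrow q4)))}.
\lnot ((((q2 \to \lnot q4) \leftrightarrow q4) \to ((q2 \land \lnot q2) \lor (q4 \to q1))) \to (\lnot ((q2 \land \lnot q2) \lor (q4 \to q1)) \to \lnot ((q2 \to \lnot q4) \leftrightarrow q4))): α-rule — add (((q2 \to \lnot q4) \leftrightarrow q4) \to ((q2 \land \lnot q2) \lor (q4 \to q1))), \lnot (\lnot ((q2 \land \lnot q2) \lor (q4 \to q1)) \to \lnot ((q2 \to \lnot q4) \leftrightarrow q4)).
\lnot (\lnot ((q2 \land \lnot q2) \lor (q4 \to q1)) \to \lnot ((q2 \to \lnot q4) \leftrightarrow q4)): α-rule — add \lnot ((q2 \land \lnot q2) \lor (q4 \to q1)), \lnot \lnot ((q2 \to \lnot q4) \leftrightarrow q4).
\lnot ((q2 \land \lnot q2) \lor (q4 \to q1)): α-rule — add \lnot (q2 \land \lnot q2), \lnot (q4 \to q1).
\lnot (q4 \to q1): α-rule — add q4, \lnot q1.
(((q2 \to \lnot q4) \leftrightarrow q4) \to ((q2 \land \lnot q2) \lor (q4 \to q1))): β-rule — branch into \lnot ((q2 \to \lnot q4) \leftrightarrow q4)  //  ((q2 \land \lnot q2) \lor (q4 \to q1)).
  branch 1 (add \lnot ((q2 \to \lnot q4) \leftrightarrow q4)):
    \lnot \lnot ((q2 \to \lnot q4) \leftrightarrow q4): β-rule — branch into (q2 \to \lnot q4), q4  //  \lnot (q2 \to \lnot q4), \lnot q4.
      branch 1.1 (add (q2 \to \lnot q4), q4):
        \lnot (q2 \land \lnot q2): β-rule — branch into \lnot q2  //  \lnot \lnot q2.
          branch 1.1.1 (add \lnot q2):
            \lnot ((q2 \to \lnot q4) \leftrightarrow q4): β-rule — branch into (q2 \to \lnot q4), \lnot q4  //  \lnot (q2 \to \lnot q4), q4.
              branch 1.1.1.1 (add (q2 \to \lnot q4), \lnot q4):
                × closes — contains both q4 and \lnot q4.
              branch 1.1.1.2 (add \lnot (q2 \to \lnot q4), q4):
                \lnot (q2 \to \lnot q4): α-rule — add q2, \lnot \lnot q4.
                × closes — contains both q2 and \lnot q2.
          branch 1.1.2 (add \lnot \lnot q2):
            \lnot ((q2 \to \lnot q4) \leftrightarrow q4): β-rule — branch into (q2 \to \lnot q4), \lnot q4  //  \lnot (q2 \to \lnot q4), q4.
              branch 1.1.2.1 (add (q2 \to \lnot q4), \lnot q4):
                × closes — contains both q4 and \lnot q4.
              branch 1.1.2.2 (add \lnot (q2 \to \lnot q4), q4):
                \lnot (q2 \to \lnot q4): α-rule — add q2, \lnot \lnot q4.
                (q2 \to \lnot q4): β-rule — branch into \lnot q2  //  \lnot q4.
                  branch 1.1.2.2.1 (add \lnot q2):
                    × closes — contains both q2 and \lnot q2.
                  branch 1.1.2.2.2 (add \lnot q4):
                    × closes — contains both q4 and \lnot q4.
      branch 1.2 (add \lnot (q2 \to \lnot q4), \lnot q4):
        × closes — contains both q4 and \lnot q4.
  branch 2 (add ((q2 \land \lnot q2) \lor (q4 \to q1))):
    \lnot \lnot ((q2 \to \lnot q4) \leftrightarrow q4): β-rule — branch into (q2 \to \lnot q4), q4  //  \lnot (q2 \to \lnot q4), \lnot q4.
      branch 2.1 (add (q2 \to \lnot q4), q4):
        \lnot (q2 \land \lnot q2): β-rule — branch into \lnot q2  //  \lnot \lnot q2.
          branch 2.1.1 (add \lnot q2):
            ((q2 \land \lnot q2) \lor (q4 \to q1)): β-rule — branch into (q2 \land \lnot q2)  //  (q4 \to q1).
              branch 2.1.1.1 (add (q2 \land \lnot q2)):
                (q2 \land \lnot q2): α-rule — add q2, \lnot q2.
                × closes — contains both q2 and \lnot q2.
              branch 2.1.1.2 (add (q4 \to q1)):
                (q2 \to \lnot q4): β-rule — branch into \lnot q2  //  \lnot q4.
                  branch 2.1.1.2.1 (add \lnot q2):
                    (q4 \to q1): β-rule — branch into \lnot q4  //  q1.
                      branch 2.1.1.2.1.1 (add \lnot q4):
                        × closes — contains both q4 and \lnot q4.
                      branch 2.1.1.2.1.2 (add q1):
                        × closes — contains both q1 and \lnot q1.
                  branch 2.1.1.2.2 (add \lnot q4):
                    × closes — contains both q4 and \lnot q4.
          branch 2.1.2 (add \lnot \lnot q2):
            ((q2 \land \lnot q2) \lor (q4 \to q1)): β-rule — branch into (q2 \land \lnot q2)  //  (q4 \to q1).
              branch 2.1.2.1 (add (q2 \land \lnot q2)):
                (q2 \land \lnot q2): α-rule — add q2, \lnot q2.
                × closes — contains both q2 and \lnot q2.
              branch 2.1.2.2 (add (q4 \to q1)):
                (q2 \to \lnot q4): β-rule — branch into \lnot q2  //  \lnot q4.
                  branch 2.1.2.2.1 (add \lnot q2):
                    × closes — contains both q2 and \lnot q2.
                  branch 2.1.2.2.2 (add \lnot q4):
                    × closes — contains both q4 and \lnot q4.
      branch 2.2 (add \lnot (q2 \to \lnot q4), \lnot q4):
        × closes — contains both q4 and \lnot q4.
All 14 branches close.
Every branch closed, so the negation is unsatisfiable and the formula is valid.

Valid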